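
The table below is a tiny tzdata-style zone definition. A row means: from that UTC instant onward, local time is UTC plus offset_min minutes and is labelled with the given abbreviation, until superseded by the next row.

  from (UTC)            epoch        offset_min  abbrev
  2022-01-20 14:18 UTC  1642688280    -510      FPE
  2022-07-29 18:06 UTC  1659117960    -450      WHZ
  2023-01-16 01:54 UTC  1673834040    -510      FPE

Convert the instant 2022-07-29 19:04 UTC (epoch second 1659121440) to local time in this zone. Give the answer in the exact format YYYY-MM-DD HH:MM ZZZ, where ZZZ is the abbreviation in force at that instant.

Query: 2022-07-29 19:04 UTC
Rule 2/3 (WHZ, -07:30): 2022-07-29 18:06 UTC ≤ query < 2023-01-16 01:54 UTC
19·60 + 4 - 450 = 694 min
694 = 0·1440 + 694; 694 = 11·60 + 34 → 11:34, same day
→ 2022-07-29 11:34 WHZ

2022-07-29 11:34 WHZ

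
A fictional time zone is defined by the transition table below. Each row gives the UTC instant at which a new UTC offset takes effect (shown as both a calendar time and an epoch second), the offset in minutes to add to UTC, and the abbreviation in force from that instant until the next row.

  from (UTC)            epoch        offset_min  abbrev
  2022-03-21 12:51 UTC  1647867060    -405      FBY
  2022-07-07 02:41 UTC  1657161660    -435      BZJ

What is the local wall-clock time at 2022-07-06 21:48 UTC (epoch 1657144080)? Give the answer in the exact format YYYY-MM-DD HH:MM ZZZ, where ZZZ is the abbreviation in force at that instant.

2022-07-06 15:03 FBY

Query: 2022-07-06 21:48 UTC
Rule 1/2 (FBY, -06:45): 2022-03-21 12:51 UTC ≤ query < 2022-07-07 02:41 UTC
21·60 + 48 - 405 = 903 min
903 = 0·1440 + 903; 903 = 15·60 + 3 → 15:03, same day
→ 2022-07-06 15:03 FBY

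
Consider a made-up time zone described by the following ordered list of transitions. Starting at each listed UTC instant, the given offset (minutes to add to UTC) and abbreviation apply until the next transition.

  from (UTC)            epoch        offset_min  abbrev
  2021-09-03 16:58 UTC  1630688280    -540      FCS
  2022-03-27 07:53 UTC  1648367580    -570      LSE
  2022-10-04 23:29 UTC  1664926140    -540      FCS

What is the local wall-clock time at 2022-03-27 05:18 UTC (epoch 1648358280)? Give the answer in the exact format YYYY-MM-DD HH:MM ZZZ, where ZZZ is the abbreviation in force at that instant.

Query: 2022-03-27 05:18 UTC
Rule 1/3 (FCS, -09:00): 2021-09-03 16:58 UTC ≤ query < 2022-03-27 07:53 UTC
5·60 + 18 - 540 = -222 min
-222 = -1·1440 + 1218; 1218 = 20·60 + 18 → 20:18, 2022-03-27 - 1 day = 2022-03-26
→ 2022-03-26 20:18 FCS

2022-03-26 20:18 FCS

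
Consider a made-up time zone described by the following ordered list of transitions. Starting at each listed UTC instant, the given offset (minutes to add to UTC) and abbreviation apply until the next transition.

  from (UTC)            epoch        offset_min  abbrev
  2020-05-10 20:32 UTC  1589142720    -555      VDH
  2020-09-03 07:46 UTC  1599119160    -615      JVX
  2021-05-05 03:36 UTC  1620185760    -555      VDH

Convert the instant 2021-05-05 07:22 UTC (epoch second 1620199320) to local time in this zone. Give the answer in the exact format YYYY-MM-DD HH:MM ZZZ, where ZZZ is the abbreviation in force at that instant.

2021-05-04 22:07 VDH

Query: 2021-05-05 07:22 UTC
Rule 3/3 (VDH, -09:15): 2021-05-05 03:36 UTC ≤ query < +∞
7·60 + 22 - 555 = -113 min
-113 = -1·1440 + 1327; 1327 = 22·60 + 7 → 22:07, 2021-05-05 - 1 day = 2021-05-04
→ 2021-05-04 22:07 VDH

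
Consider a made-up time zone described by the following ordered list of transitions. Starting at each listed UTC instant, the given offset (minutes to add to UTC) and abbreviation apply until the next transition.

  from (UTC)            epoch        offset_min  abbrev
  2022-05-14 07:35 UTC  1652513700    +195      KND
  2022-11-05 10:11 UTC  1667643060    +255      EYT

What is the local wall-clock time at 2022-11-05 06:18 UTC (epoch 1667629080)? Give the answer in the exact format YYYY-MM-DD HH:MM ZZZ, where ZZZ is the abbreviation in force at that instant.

2022-11-05 09:33 KND

Query: 2022-11-05 06:18 UTC
Rule 1/2 (KND, +03:15): 2022-05-14 07:35 UTC ≤ query < 2022-11-05 10:11 UTC
6·60 + 18 + 195 = 573 min
573 = 0·1440 + 573; 573 = 9·60 + 33 → 09:33, same day
→ 2022-11-05 09:33 KND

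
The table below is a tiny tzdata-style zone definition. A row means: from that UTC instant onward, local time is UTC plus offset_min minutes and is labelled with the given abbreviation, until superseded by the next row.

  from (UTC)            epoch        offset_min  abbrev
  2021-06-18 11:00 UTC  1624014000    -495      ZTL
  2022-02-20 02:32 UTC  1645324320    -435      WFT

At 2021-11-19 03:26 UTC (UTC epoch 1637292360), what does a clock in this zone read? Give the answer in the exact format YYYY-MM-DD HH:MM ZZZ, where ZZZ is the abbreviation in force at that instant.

2021-11-18 19:11 ZTL

Query: 2021-11-19 03:26 UTC
Rule 1/2 (ZTL, -08:15): 2021-06-18 11:00 UTC ≤ query < 2022-02-20 02:32 UTC
3·60 + 26 - 495 = -289 min
-289 = -1·1440 + 1151; 1151 = 19·60 + 11 → 19:11, 2021-11-19 - 1 day = 2021-11-18
→ 2021-11-18 19:11 ZTL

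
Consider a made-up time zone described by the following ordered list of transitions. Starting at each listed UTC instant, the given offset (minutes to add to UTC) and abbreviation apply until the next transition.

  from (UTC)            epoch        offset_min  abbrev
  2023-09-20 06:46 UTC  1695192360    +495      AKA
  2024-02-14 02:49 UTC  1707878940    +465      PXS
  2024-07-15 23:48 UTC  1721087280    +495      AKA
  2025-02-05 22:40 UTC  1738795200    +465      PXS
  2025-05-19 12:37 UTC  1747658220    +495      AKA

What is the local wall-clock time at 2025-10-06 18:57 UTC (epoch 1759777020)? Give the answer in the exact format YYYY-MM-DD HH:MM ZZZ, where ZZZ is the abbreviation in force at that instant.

Query: 2025-10-06 18:57 UTC
Rule 5/5 (AKA, +08:15): 2025-05-19 12:37 UTC ≤ query < +∞
18·60 + 57 + 495 = 1632 min
1632 = 1·1440 + 192; 192 = 3·60 + 12 → 03:12, 2025-10-06 + 1 day = 2025-10-07
→ 2025-10-07 03:12 AKA

2025-10-07 03:12 AKA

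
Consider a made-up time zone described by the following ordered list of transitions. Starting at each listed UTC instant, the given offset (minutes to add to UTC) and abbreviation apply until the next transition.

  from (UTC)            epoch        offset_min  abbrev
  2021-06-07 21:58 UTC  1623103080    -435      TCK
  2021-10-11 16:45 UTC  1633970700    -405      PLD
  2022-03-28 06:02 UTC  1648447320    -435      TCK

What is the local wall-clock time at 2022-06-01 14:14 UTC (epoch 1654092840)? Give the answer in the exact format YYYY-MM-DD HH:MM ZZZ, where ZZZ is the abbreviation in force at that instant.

Query: 2022-06-01 14:14 UTC
Rule 3/3 (TCK, -07:15): 2022-03-28 06:02 UTC ≤ query < +∞
14·60 + 14 - 435 = 419 min
419 = 0·1440 + 419; 419 = 6·60 + 59 → 06:59, same day
→ 2022-06-01 06:59 TCK

2022-06-01 06:59 TCK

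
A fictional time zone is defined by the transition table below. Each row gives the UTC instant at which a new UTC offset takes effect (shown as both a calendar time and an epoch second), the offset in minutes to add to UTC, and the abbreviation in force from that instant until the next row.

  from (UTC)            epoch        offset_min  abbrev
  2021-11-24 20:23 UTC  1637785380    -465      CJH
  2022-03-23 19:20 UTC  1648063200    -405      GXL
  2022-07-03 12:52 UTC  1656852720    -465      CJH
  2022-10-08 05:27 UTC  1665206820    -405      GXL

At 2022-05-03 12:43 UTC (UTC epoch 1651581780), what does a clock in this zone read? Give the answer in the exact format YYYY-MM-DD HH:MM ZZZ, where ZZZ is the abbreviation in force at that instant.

2022-05-03 05:58 GXL

Query: 2022-05-03 12:43 UTC
Rule 2/4 (GXL, -06:45): 2022-03-23 19:20 UTC ≤ query < 2022-07-03 12:52 UTC
12·60 + 43 - 405 = 358 min
358 = 0·1440 + 358; 358 = 5·60 + 58 → 05:58, same day
→ 2022-05-03 05:58 GXL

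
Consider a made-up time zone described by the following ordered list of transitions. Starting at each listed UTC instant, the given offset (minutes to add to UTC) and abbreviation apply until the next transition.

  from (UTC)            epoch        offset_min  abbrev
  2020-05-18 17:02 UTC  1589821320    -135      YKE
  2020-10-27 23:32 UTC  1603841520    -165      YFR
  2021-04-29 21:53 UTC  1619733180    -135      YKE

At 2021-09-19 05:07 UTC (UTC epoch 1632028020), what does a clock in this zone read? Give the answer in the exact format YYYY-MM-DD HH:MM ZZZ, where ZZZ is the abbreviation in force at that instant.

Query: 2021-09-19 05:07 UTC
Rule 3/3 (YKE, -02:15): 2021-04-29 21:53 UTC ≤ query < +∞
5·60 + 7 - 135 = 172 min
172 = 0·1440 + 172; 172 = 2·60 + 52 → 02:52, same day
→ 2021-09-19 02:52 YKE

2021-09-19 02:52 YKE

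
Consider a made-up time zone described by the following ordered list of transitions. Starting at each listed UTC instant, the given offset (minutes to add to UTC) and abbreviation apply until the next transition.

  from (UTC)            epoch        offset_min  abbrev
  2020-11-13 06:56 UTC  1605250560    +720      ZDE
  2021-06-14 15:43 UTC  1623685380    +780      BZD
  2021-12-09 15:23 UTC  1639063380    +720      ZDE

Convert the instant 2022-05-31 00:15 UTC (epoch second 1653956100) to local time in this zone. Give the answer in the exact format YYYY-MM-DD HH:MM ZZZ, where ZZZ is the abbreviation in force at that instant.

Query: 2022-05-31 00:15 UTC
Rule 3/3 (ZDE, +12:00): 2021-12-09 15:23 UTC ≤ query < +∞
0·60 + 15 + 720 = 735 min
735 = 0·1440 + 735; 735 = 12·60 + 15 → 12:15, same day
→ 2022-05-31 12:15 ZDE

2022-05-31 12:15 ZDE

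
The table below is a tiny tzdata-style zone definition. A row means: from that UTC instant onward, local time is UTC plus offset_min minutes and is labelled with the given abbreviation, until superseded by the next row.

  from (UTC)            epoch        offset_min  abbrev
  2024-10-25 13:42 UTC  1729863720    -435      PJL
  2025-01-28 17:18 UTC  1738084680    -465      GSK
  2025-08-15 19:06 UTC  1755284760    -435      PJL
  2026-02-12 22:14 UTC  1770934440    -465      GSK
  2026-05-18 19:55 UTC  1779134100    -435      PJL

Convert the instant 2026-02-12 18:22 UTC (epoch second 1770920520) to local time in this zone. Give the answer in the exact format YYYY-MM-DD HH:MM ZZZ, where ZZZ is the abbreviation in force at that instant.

2026-02-12 11:07 PJL

Query: 2026-02-12 18:22 UTC
Rule 3/5 (PJL, -07:15): 2025-08-15 19:06 UTC ≤ query < 2026-02-12 22:14 UTC
18·60 + 22 - 435 = 667 min
667 = 0·1440 + 667; 667 = 11·60 + 7 → 11:07, same day
→ 2026-02-12 11:07 PJL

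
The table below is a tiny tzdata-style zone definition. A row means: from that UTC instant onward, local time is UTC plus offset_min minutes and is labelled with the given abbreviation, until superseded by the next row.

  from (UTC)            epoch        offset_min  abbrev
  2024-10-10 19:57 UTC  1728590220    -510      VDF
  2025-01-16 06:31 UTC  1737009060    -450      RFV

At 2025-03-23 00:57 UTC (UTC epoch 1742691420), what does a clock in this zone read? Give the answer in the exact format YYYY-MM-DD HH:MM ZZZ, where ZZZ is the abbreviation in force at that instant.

2025-03-22 17:27 RFV

Query: 2025-03-23 00:57 UTC
Rule 2/2 (RFV, -07:30): 2025-01-16 06:31 UTC ≤ query < +∞
0·60 + 57 - 450 = -393 min
-393 = -1·1440 + 1047; 1047 = 17·60 + 27 → 17:27, 2025-03-23 - 1 day = 2025-03-22
→ 2025-03-22 17:27 RFV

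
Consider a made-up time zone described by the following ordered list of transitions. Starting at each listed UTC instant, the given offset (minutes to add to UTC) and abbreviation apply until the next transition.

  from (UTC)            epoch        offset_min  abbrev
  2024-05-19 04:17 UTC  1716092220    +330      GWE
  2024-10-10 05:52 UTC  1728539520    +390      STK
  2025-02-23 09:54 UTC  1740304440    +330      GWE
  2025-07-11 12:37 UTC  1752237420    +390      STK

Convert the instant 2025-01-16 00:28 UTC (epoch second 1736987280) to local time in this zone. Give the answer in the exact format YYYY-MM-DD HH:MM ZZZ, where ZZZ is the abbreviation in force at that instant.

Query: 2025-01-16 00:28 UTC
Rule 2/4 (STK, +06:30): 2024-10-10 05:52 UTC ≤ query < 2025-02-23 09:54 UTC
0·60 + 28 + 390 = 418 min
418 = 0·1440 + 418; 418 = 6·60 + 58 → 06:58, same day
→ 2025-01-16 06:58 STK

2025-01-16 06:58 STK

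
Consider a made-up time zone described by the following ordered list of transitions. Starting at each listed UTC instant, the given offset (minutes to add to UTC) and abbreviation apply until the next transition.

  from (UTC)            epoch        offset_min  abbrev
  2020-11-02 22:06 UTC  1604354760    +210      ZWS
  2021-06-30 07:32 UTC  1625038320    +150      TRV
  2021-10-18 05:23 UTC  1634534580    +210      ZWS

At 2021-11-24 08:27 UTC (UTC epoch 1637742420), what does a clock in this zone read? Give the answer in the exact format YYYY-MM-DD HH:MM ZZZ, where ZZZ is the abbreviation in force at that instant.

Query: 2021-11-24 08:27 UTC
Rule 3/3 (ZWS, +03:30): 2021-10-18 05:23 UTC ≤ query < +∞
8·60 + 27 + 210 = 717 min
717 = 0·1440 + 717; 717 = 11·60 + 57 → 11:57, same day
→ 2021-11-24 11:57 ZWS

2021-11-24 11:57 ZWS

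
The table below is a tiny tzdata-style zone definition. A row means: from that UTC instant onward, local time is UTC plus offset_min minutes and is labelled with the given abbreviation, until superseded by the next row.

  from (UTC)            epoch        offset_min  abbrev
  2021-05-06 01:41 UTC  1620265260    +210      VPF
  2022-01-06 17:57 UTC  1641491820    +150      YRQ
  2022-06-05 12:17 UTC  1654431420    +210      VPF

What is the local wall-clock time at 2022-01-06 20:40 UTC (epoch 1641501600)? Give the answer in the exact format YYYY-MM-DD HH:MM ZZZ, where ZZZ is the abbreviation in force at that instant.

Query: 2022-01-06 20:40 UTC
Rule 2/3 (YRQ, +02:30): 2022-01-06 17:57 UTC ≤ query < 2022-06-05 12:17 UTC
20·60 + 40 + 150 = 1390 min
1390 = 0·1440 + 1390; 1390 = 23·60 + 10 → 23:10, same day
→ 2022-01-06 23:10 YRQ

2022-01-06 23:10 YRQ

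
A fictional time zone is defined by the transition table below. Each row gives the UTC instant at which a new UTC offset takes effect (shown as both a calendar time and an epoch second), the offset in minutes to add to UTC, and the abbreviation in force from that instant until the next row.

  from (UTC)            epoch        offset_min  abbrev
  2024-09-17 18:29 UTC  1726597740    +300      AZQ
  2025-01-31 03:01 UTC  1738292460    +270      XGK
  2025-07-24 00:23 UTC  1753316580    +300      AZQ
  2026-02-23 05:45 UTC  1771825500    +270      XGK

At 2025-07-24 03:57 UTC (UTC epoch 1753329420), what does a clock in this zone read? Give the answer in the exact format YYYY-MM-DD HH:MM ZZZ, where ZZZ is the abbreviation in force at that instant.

Query: 2025-07-24 03:57 UTC
Rule 3/4 (AZQ, +05:00): 2025-07-24 00:23 UTC ≤ query < 2026-02-23 05:45 UTC
3·60 + 57 + 300 = 537 min
537 = 0·1440 + 537; 537 = 8·60 + 57 → 08:57, same day
→ 2025-07-24 08:57 AZQ

2025-07-24 08:57 AZQ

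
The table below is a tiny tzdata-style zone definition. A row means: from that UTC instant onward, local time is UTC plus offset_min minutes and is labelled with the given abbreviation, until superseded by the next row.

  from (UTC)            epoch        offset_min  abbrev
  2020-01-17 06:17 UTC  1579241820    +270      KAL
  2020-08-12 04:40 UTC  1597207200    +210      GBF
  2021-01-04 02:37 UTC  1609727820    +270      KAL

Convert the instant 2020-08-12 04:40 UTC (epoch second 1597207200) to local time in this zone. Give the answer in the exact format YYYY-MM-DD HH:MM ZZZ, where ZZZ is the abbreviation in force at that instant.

Query: 2020-08-12 04:40 UTC
Rule 2/3 (GBF, +03:30): 2020-08-12 04:40 UTC ≤ query < 2021-01-04 02:37 UTC
4·60 + 40 + 210 = 490 min
490 = 0·1440 + 490; 490 = 8·60 + 10 → 08:10, same day
→ 2020-08-12 08:10 GBF

2020-08-12 08:10 GBF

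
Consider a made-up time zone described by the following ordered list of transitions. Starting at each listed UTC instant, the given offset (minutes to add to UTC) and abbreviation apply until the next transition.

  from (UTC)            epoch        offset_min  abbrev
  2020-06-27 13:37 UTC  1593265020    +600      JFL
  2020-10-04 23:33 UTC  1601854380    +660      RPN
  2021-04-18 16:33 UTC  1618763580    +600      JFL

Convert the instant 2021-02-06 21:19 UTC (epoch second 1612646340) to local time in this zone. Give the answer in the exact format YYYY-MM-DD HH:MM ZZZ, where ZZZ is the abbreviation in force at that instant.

2021-02-07 08:19 RPN

Query: 2021-02-06 21:19 UTC
Rule 2/3 (RPN, +11:00): 2020-10-04 23:33 UTC ≤ query < 2021-04-18 16:33 UTC
21·60 + 19 + 660 = 1939 min
1939 = 1·1440 + 499; 499 = 8·60 + 19 → 08:19, 2021-02-06 + 1 day = 2021-02-07
→ 2021-02-07 08:19 RPN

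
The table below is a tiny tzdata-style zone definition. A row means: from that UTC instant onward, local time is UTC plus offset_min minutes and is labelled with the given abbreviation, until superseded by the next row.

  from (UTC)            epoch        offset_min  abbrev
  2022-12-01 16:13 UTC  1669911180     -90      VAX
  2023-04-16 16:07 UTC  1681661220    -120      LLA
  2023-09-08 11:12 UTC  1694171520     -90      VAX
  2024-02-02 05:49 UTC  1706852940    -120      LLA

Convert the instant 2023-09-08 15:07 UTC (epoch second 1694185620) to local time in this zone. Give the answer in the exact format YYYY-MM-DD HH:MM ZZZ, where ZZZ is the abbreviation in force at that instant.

2023-09-08 13:37 VAX

Query: 2023-09-08 15:07 UTC
Rule 3/4 (VAX, -01:30): 2023-09-08 11:12 UTC ≤ query < 2024-02-02 05:49 UTC
15·60 + 7 - 90 = 817 min
817 = 0·1440 + 817; 817 = 13·60 + 37 → 13:37, same day
→ 2023-09-08 13:37 VAX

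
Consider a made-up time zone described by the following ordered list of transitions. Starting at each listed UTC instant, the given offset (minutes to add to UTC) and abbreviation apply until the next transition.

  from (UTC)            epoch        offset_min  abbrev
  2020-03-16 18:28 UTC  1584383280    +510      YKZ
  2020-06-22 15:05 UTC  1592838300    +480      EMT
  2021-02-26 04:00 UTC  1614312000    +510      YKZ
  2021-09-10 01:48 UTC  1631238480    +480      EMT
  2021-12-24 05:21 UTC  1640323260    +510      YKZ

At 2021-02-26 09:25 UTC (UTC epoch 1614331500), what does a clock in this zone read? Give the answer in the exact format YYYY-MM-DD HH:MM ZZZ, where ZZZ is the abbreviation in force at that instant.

Query: 2021-02-26 09:25 UTC
Rule 3/5 (YKZ, +08:30): 2021-02-26 04:00 UTC ≤ query < 2021-09-10 01:48 UTC
9·60 + 25 + 510 = 1075 min
1075 = 0·1440 + 1075; 1075 = 17·60 + 55 → 17:55, same day
→ 2021-02-26 17:55 YKZ

2021-02-26 17:55 YKZ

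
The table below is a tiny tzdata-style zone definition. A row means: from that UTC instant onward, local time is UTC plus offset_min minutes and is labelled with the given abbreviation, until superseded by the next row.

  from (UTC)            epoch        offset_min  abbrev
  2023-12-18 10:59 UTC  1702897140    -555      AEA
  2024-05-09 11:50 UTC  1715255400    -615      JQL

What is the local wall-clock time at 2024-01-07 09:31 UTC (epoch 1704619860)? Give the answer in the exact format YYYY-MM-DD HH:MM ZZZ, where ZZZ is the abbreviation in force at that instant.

2024-01-07 00:16 AEA

Query: 2024-01-07 09:31 UTC
Rule 1/2 (AEA, -09:15): 2023-12-18 10:59 UTC ≤ query < 2024-05-09 11:50 UTC
9·60 + 31 - 555 = 16 min
16 = 0·1440 + 16; 16 = 0·60 + 16 → 00:16, same day
→ 2024-01-07 00:16 AEA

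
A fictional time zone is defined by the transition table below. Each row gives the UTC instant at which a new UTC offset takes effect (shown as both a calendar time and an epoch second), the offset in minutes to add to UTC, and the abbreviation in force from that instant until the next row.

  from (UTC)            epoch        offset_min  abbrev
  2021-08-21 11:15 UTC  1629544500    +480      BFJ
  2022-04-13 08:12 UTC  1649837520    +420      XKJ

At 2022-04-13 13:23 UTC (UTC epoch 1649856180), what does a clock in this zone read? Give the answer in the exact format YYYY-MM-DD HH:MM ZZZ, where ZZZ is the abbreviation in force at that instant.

2022-04-13 20:23 XKJ

Query: 2022-04-13 13:23 UTC
Rule 2/2 (XKJ, +07:00): 2022-04-13 08:12 UTC ≤ query < +∞
13·60 + 23 + 420 = 1223 min
1223 = 0·1440 + 1223; 1223 = 20·60 + 23 → 20:23, same day
→ 2022-04-13 20:23 XKJ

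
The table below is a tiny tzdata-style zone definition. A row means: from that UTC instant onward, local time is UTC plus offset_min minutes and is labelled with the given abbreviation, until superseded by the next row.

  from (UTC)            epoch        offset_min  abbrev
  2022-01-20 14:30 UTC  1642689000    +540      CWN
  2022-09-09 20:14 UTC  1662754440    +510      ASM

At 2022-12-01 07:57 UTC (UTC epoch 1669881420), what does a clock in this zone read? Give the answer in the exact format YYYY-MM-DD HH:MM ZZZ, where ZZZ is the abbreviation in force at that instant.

Query: 2022-12-01 07:57 UTC
Rule 2/2 (ASM, +08:30): 2022-09-09 20:14 UTC ≤ query < +∞
7·60 + 57 + 510 = 987 min
987 = 0·1440 + 987; 987 = 16·60 + 27 → 16:27, same day
→ 2022-12-01 16:27 ASM

2022-12-01 16:27 ASM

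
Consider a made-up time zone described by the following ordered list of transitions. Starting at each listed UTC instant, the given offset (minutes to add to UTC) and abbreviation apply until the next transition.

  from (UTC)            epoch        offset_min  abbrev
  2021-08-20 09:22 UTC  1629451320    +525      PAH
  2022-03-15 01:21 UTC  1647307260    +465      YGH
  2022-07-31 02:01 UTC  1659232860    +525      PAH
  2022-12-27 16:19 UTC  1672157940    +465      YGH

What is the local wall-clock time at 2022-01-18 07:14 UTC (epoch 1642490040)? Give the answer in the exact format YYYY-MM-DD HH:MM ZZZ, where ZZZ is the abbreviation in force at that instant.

Query: 2022-01-18 07:14 UTC
Rule 1/4 (PAH, +08:45): 2021-08-20 09:22 UTC ≤ query < 2022-03-15 01:21 UTC
7·60 + 14 + 525 = 959 min
959 = 0·1440 + 959; 959 = 15·60 + 59 → 15:59, same day
→ 2022-01-18 15:59 PAH

2022-01-18 15:59 PAH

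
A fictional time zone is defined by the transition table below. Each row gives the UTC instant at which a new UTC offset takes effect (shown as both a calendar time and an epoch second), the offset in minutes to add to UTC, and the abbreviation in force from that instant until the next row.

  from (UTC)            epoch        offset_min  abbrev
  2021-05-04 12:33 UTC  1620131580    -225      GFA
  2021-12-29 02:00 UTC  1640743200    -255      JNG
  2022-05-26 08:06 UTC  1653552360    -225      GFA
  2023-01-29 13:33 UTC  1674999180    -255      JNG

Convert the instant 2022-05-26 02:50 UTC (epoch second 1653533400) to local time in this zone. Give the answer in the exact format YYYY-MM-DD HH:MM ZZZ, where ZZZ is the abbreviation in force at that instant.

Query: 2022-05-26 02:50 UTC
Rule 2/4 (JNG, -04:15): 2021-12-29 02:00 UTC ≤ query < 2022-05-26 08:06 UTC
2·60 + 50 - 255 = -85 min
-85 = -1·1440 + 1355; 1355 = 22·60 + 35 → 22:35, 2022-05-26 - 1 day = 2022-05-25
→ 2022-05-25 22:35 JNG

2022-05-25 22:35 JNG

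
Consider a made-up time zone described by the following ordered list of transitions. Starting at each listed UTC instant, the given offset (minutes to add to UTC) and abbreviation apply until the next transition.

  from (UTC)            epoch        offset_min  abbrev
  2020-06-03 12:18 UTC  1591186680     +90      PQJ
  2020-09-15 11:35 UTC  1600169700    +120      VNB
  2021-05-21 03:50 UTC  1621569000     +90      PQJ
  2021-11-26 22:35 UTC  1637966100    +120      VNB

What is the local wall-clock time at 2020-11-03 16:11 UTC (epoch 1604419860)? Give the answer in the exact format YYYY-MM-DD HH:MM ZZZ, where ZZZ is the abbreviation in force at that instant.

Query: 2020-11-03 16:11 UTC
Rule 2/4 (VNB, +02:00): 2020-09-15 11:35 UTC ≤ query < 2021-05-21 03:50 UTC
16·60 + 11 + 120 = 1091 min
1091 = 0·1440 + 1091; 1091 = 18·60 + 11 → 18:11, same day
→ 2020-11-03 18:11 VNB

2020-11-03 18:11 VNB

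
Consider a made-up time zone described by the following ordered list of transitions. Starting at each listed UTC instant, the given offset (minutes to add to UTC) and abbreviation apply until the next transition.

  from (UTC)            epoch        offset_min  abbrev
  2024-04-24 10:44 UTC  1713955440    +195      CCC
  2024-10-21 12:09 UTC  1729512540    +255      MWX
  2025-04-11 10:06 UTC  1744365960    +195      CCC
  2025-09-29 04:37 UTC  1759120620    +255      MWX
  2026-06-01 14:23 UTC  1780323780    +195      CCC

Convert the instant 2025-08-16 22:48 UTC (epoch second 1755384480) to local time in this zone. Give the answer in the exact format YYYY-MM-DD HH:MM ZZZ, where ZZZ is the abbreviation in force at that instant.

Query: 2025-08-16 22:48 UTC
Rule 3/5 (CCC, +03:15): 2025-04-11 10:06 UTC ≤ query < 2025-09-29 04:37 UTC
22·60 + 48 + 195 = 1563 min
1563 = 1·1440 + 123; 123 = 2·60 + 3 → 02:03, 2025-08-16 + 1 day = 2025-08-17
→ 2025-08-17 02:03 CCC

2025-08-17 02:03 CCC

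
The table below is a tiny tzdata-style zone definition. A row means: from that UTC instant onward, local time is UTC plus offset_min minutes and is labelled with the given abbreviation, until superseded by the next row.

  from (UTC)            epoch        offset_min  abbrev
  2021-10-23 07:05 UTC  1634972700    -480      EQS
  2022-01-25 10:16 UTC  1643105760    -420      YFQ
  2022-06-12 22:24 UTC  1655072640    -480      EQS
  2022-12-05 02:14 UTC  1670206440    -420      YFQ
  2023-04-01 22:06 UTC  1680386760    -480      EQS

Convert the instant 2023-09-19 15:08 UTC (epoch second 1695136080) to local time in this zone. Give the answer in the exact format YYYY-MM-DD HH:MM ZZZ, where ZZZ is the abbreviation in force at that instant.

2023-09-19 07:08 EQS

Query: 2023-09-19 15:08 UTC
Rule 5/5 (EQS, -08:00): 2023-04-01 22:06 UTC ≤ query < +∞
15·60 + 8 - 480 = 428 min
428 = 0·1440 + 428; 428 = 7·60 + 8 → 07:08, same day
→ 2023-09-19 07:08 EQS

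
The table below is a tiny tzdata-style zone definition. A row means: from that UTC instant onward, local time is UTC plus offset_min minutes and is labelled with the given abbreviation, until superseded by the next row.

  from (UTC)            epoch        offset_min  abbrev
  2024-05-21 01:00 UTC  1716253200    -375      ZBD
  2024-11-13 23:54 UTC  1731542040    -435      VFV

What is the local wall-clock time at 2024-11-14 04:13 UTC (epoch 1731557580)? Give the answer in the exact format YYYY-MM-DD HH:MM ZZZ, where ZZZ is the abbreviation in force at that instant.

Query: 2024-11-14 04:13 UTC
Rule 2/2 (VFV, -07:15): 2024-11-13 23:54 UTC ≤ query < +∞
4·60 + 13 - 435 = -182 min
-182 = -1·1440 + 1258; 1258 = 20·60 + 58 → 20:58, 2024-11-14 - 1 day = 2024-11-13
→ 2024-11-13 20:58 VFV

2024-11-13 20:58 VFV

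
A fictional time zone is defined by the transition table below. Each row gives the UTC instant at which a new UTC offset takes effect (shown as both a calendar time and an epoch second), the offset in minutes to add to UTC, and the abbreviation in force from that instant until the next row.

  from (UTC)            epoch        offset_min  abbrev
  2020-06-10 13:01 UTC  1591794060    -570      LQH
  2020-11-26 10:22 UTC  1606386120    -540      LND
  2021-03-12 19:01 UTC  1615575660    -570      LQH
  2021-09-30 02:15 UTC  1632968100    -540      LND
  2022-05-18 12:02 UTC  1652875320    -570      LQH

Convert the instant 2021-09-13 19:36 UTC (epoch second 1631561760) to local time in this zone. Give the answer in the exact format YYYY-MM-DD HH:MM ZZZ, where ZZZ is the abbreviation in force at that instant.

2021-09-13 10:06 LQH

Query: 2021-09-13 19:36 UTC
Rule 3/5 (LQH, -09:30): 2021-03-12 19:01 UTC ≤ query < 2021-09-30 02:15 UTC
19·60 + 36 - 570 = 606 min
606 = 0·1440 + 606; 606 = 10·60 + 6 → 10:06, same day
→ 2021-09-13 10:06 LQH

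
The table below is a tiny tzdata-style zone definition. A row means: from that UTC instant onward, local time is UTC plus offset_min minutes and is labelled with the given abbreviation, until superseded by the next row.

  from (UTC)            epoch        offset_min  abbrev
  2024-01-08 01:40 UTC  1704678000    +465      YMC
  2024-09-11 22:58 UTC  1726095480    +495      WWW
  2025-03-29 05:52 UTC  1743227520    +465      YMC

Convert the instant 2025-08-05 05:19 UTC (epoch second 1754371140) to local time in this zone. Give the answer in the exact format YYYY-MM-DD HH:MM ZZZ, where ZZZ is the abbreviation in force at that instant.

Query: 2025-08-05 05:19 UTC
Rule 3/3 (YMC, +07:45): 2025-03-29 05:52 UTC ≤ query < +∞
5·60 + 19 + 465 = 784 min
784 = 0·1440 + 784; 784 = 13·60 + 4 → 13:04, same day
→ 2025-08-05 13:04 YMC

2025-08-05 13:04 YMC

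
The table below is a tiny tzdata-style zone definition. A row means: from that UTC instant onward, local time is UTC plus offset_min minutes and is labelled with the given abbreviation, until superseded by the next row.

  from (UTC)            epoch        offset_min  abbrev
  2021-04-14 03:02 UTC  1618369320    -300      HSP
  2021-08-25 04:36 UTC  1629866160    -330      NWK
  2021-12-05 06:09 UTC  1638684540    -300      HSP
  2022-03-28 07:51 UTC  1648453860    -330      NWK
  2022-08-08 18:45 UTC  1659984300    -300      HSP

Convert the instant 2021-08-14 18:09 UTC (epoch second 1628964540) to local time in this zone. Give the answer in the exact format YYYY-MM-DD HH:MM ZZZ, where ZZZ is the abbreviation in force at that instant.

Query: 2021-08-14 18:09 UTC
Rule 1/5 (HSP, -05:00): 2021-04-14 03:02 UTC ≤ query < 2021-08-25 04:36 UTC
18·60 + 9 - 300 = 789 min
789 = 0·1440 + 789; 789 = 13·60 + 9 → 13:09, same day
→ 2021-08-14 13:09 HSP

2021-08-14 13:09 HSP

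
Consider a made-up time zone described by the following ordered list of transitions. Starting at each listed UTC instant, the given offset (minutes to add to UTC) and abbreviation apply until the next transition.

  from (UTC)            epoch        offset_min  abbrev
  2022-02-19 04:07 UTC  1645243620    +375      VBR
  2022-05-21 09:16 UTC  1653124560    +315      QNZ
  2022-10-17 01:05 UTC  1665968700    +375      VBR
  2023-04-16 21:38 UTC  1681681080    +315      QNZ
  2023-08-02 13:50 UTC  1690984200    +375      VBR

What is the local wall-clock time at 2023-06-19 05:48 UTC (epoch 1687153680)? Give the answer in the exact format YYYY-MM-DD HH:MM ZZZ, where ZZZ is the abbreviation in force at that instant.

Query: 2023-06-19 05:48 UTC
Rule 4/5 (QNZ, +05:15): 2023-04-16 21:38 UTC ≤ query < 2023-08-02 13:50 UTC
5·60 + 48 + 315 = 663 min
663 = 0·1440 + 663; 663 = 11·60 + 3 → 11:03, same day
→ 2023-06-19 11:03 QNZ

2023-06-19 11:03 QNZ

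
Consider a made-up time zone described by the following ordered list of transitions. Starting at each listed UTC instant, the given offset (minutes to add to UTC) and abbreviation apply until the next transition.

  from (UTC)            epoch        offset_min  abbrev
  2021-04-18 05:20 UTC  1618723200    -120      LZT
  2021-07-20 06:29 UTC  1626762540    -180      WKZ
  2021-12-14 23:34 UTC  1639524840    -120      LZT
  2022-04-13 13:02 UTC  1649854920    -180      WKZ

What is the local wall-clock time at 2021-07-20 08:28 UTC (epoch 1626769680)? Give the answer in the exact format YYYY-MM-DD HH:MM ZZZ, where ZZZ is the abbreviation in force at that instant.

Query: 2021-07-20 08:28 UTC
Rule 2/4 (WKZ, -03:00): 2021-07-20 06:29 UTC ≤ query < 2021-12-14 23:34 UTC
8·60 + 28 - 180 = 328 min
328 = 0·1440 + 328; 328 = 5·60 + 28 → 05:28, same day
→ 2021-07-20 05:28 WKZ

2021-07-20 05:28 WKZ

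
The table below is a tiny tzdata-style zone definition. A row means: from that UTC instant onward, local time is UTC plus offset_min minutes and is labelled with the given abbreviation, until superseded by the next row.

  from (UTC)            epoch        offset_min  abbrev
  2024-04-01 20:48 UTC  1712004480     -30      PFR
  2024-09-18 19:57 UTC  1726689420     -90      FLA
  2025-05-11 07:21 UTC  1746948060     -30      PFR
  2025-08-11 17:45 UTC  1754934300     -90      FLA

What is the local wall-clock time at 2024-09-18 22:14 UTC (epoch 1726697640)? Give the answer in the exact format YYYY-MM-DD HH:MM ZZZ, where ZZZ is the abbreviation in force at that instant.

2024-09-18 20:44 FLA

Query: 2024-09-18 22:14 UTC
Rule 2/4 (FLA, -01:30): 2024-09-18 19:57 UTC ≤ query < 2025-05-11 07:21 UTC
22·60 + 14 - 90 = 1244 min
1244 = 0·1440 + 1244; 1244 = 20·60 + 44 → 20:44, same day
→ 2024-09-18 20:44 FLA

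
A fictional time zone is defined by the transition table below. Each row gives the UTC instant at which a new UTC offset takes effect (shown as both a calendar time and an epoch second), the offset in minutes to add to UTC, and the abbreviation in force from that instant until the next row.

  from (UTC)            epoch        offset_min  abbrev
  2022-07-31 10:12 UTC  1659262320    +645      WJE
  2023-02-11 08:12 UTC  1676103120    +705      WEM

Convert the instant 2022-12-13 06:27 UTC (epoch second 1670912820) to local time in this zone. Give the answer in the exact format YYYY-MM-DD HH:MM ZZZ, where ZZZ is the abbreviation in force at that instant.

Query: 2022-12-13 06:27 UTC
Rule 1/2 (WJE, +10:45): 2022-07-31 10:12 UTC ≤ query < 2023-02-11 08:12 UTC
6·60 + 27 + 645 = 1032 min
1032 = 0·1440 + 1032; 1032 = 17·60 + 12 → 17:12, same day
→ 2022-12-13 17:12 WJE

2022-12-13 17:12 WJE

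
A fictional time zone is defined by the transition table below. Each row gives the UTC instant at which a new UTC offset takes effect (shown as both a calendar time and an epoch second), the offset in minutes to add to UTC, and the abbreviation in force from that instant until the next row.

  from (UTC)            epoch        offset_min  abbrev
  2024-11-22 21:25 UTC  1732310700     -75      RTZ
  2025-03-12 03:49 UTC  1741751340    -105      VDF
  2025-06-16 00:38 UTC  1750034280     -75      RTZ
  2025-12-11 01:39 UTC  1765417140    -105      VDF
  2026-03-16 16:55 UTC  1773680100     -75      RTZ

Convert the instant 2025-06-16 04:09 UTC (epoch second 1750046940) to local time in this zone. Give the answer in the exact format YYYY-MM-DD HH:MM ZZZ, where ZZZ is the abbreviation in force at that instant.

2025-06-16 02:54 RTZ

Query: 2025-06-16 04:09 UTC
Rule 3/5 (RTZ, -01:15): 2025-06-16 00:38 UTC ≤ query < 2025-12-11 01:39 UTC
4·60 + 9 - 75 = 174 min
174 = 0·1440 + 174; 174 = 2·60 + 54 → 02:54, same day
→ 2025-06-16 02:54 RTZ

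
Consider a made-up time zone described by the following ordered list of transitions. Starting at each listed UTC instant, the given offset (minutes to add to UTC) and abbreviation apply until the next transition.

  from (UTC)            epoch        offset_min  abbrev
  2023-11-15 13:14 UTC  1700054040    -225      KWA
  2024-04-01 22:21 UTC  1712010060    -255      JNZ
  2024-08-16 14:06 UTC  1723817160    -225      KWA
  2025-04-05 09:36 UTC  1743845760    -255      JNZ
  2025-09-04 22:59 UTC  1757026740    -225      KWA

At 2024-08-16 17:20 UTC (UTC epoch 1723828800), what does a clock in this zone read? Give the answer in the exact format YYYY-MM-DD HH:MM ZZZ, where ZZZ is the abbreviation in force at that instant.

2024-08-16 13:35 KWA

Query: 2024-08-16 17:20 UTC
Rule 3/5 (KWA, -03:45): 2024-08-16 14:06 UTC ≤ query < 2025-04-05 09:36 UTC
17·60 + 20 - 225 = 815 min
815 = 0·1440 + 815; 815 = 13·60 + 35 → 13:35, same day
→ 2024-08-16 13:35 KWA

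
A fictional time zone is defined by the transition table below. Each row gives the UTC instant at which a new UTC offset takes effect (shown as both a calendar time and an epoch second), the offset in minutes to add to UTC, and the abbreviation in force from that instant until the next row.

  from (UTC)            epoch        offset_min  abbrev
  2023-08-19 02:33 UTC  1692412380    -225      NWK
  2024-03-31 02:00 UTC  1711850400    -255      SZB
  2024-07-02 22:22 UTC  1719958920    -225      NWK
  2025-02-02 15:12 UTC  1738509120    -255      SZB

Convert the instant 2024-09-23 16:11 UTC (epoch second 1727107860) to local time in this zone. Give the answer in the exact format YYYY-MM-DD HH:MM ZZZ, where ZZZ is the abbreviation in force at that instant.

2024-09-23 12:26 NWK

Query: 2024-09-23 16:11 UTC
Rule 3/4 (NWK, -03:45): 2024-07-02 22:22 UTC ≤ query < 2025-02-02 15:12 UTC
16·60 + 11 - 225 = 746 min
746 = 0·1440 + 746; 746 = 12·60 + 26 → 12:26, same day
→ 2024-09-23 12:26 NWK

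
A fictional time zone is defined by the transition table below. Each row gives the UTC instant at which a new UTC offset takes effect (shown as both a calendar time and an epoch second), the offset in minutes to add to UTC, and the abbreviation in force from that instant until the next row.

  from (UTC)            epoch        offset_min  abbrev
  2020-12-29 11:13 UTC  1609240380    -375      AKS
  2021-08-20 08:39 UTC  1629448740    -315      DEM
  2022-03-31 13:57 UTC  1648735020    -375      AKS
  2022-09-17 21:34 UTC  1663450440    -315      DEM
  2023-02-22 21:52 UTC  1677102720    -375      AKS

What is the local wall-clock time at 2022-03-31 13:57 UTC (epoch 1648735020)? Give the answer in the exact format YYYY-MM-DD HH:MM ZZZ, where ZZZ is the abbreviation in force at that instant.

2022-03-31 07:42 AKS

Query: 2022-03-31 13:57 UTC
Rule 3/5 (AKS, -06:15): 2022-03-31 13:57 UTC ≤ query < 2022-09-17 21:34 UTC
13·60 + 57 - 375 = 462 min
462 = 0·1440 + 462; 462 = 7·60 + 42 → 07:42, same day
→ 2022-03-31 07:42 AKS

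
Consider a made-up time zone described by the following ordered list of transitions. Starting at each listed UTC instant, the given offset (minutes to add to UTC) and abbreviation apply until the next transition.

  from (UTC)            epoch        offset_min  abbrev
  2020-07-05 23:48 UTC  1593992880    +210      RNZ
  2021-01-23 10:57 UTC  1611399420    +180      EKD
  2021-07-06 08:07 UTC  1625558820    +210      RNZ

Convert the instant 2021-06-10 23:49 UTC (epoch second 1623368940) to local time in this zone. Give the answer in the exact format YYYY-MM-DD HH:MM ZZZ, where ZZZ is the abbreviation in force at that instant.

Query: 2021-06-10 23:49 UTC
Rule 2/3 (EKD, +03:00): 2021-01-23 10:57 UTC ≤ query < 2021-07-06 08:07 UTC
23·60 + 49 + 180 = 1609 min
1609 = 1·1440 + 169; 169 = 2·60 + 49 → 02:49, 2021-06-10 + 1 day = 2021-06-11
→ 2021-06-11 02:49 EKD

2021-06-11 02:49 EKD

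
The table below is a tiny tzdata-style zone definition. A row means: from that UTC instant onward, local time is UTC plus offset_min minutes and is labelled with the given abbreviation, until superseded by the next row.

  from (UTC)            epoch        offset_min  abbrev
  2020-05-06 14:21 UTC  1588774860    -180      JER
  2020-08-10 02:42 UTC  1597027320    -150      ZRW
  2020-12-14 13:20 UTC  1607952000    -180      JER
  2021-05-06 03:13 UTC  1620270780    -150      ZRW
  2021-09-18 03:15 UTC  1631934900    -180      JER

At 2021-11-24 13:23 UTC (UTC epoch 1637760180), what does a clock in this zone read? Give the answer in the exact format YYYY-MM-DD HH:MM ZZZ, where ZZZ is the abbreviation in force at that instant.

Query: 2021-11-24 13:23 UTC
Rule 5/5 (JER, -03:00): 2021-09-18 03:15 UTC ≤ query < +∞
13·60 + 23 - 180 = 623 min
623 = 0·1440 + 623; 623 = 10·60 + 23 → 10:23, same day
→ 2021-11-24 10:23 JER

2021-11-24 10:23 JER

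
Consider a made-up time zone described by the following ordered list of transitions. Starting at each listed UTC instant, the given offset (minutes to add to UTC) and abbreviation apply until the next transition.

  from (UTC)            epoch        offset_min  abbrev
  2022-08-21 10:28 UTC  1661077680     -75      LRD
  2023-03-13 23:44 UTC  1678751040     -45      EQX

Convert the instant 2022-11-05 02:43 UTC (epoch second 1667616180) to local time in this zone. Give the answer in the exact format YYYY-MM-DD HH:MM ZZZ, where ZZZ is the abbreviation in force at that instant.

2022-11-05 01:28 LRD

Query: 2022-11-05 02:43 UTC
Rule 1/2 (LRD, -01:15): 2022-08-21 10:28 UTC ≤ query < 2023-03-13 23:44 UTC
2·60 + 43 - 75 = 88 min
88 = 0·1440 + 88; 88 = 1·60 + 28 → 01:28, same day
→ 2022-11-05 01:28 LRD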